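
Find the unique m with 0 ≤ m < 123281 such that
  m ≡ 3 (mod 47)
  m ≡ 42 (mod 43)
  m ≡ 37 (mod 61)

From m ≡ 3 (mod 47) write m = 3 + 47t. Substituting into m ≡ 42 (mod 43) gives 47t ≡ 39 (mod 43), and since 4⁻¹ ≡ 11 (mod 43), t ≡ 42. Hence m ≡ 3 + 47·42 = 1977 (mod 2021).
From m ≡ 1977 (mod 2021) write m = 1977 + 2021t. Substituting into m ≡ 37 (mod 61) gives 2021t ≡ 12 (mod 61), and since 8⁻¹ ≡ 23 (mod 61), t ≡ 32. Hence m ≡ 1977 + 2021·32 = 66649 (mod 123281).

66649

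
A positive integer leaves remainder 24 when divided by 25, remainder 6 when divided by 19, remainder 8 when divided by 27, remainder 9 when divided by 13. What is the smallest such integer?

The moduli are pairwise coprime; N = 25·19·27·13 = 166725.
N/25 = 6669; 6669 ≡ 19 (mod 25); 19·4 ≡ 1, so inverse 4.
N/19 = 8775; 8775 ≡ 16 (mod 19); 16·6 ≡ 1, so inverse 6.
N/27 = 6175; 6175 ≡ 19 (mod 27); 19·10 ≡ 1, so inverse 10.
N/13 = 12825; 12825 ≡ 7 (mod 13); 7·2 ≡ 1, so inverse 2.
x ≡ 24·6669·4 + 6·8775·6 + 8·6175·10 + 9·12825·2 = 1680974.
1680974 mod 166725 = 13724.

13724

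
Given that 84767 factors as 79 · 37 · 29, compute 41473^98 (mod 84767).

Mod 79: 41473 ≡ 77; by Fermat, exponent reduces to 98 mod 78 = 20; 77^20 ≡ 9 (mod 79).
Mod 37: 41473 ≡ 33; by Fermat, exponent reduces to 98 mod 36 = 26; 33^26 ≡ 9 (mod 37).
Mod 29: 41473 ≡ 3; by Fermat, exponent reduces to 98 mod 28 = 14; 3^14 ≡ 28 (mod 29).
Combine by CRT: x ≡ 9 (mod 79), x ≡ 9 (mod 37), x ≡ 28 (mod 29) ⇒ x ≡ 61392 (mod 84767).

61392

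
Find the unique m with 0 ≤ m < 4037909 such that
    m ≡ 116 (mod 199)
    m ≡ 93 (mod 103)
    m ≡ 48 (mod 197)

The moduli are pairwise coprime; N = 199·103·197 = 4037909.
N/199 = 20291; 20291 ≡ 192 (mod 199); 192·142 ≡ 1, so inverse 142.
N/103 = 39203; 39203 ≡ 63 (mod 103); 63·18 ≡ 1, so inverse 18.
N/197 = 20497; 20497 ≡ 9 (mod 197); 9·22 ≡ 1, so inverse 22.
m ≡ 116·20291·142 + 93·39203·18 + 48·20497·22 = 421504006.
421504006 mod 4037909 = 1561470.

1561470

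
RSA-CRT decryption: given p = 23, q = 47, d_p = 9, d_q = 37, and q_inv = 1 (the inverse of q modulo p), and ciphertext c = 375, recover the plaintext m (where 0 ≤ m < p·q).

751

m₁ = c^(d_p) mod p: c ≡ 7 (mod 23), and 7^9 mod 23 = 15.
m₂ = c^(d_q) mod q: c ≡ 46 (mod 47), and 46^37 mod 47 = 46.
h = q_inv·(m₁ − m₂) mod p = 1·(15 − 46) mod 23 = 15.
m = m₂ + h·q = 46 + 15·47 = 751.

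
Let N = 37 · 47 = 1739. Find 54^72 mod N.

Mod 37: 54 ≡ 17; since 36 | 72, by Fermat 17^72 ≡ 1 (mod 37).
Mod 47: 54 ≡ 7; by Fermat, exponent reduces to 72 mod 46 = 26; 7^26 ≡ 14 (mod 47).
Combine by CRT: x ≡ 1 (mod 37), x ≡ 14 (mod 47) ⇒ x ≡ 1518 (mod 1739).

1518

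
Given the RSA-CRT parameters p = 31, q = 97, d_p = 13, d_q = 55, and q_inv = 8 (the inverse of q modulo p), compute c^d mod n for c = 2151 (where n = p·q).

m₁ = c^(d_p) mod p: c ≡ 12 (mod 31), and 12^13 mod 31 = 17.
m₂ = c^(d_q) mod q: c ≡ 17 (mod 97), and 17^55 mod 97 = 39.
h = q_inv·(m₁ − m₂) mod p = 8·(17 − 39) mod 31 = 10.
m = m₂ + h·q = 39 + 10·97 = 1009.

1009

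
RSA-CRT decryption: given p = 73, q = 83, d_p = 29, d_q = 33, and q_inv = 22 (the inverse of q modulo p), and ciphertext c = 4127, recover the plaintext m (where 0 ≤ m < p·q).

m₁ = c^(d_p) mod p: c ≡ 39 (mod 73), and 39^29 mod 73 = 45.
m₂ = c^(d_q) mod q: c ≡ 60 (mod 83), and 60^33 mod 83 = 54.
h = q_inv·(m₁ − m₂) mod p = 22·(45 − 54) mod 73 = 21.
m = m₂ + h·q = 54 + 21·83 = 1797.

1797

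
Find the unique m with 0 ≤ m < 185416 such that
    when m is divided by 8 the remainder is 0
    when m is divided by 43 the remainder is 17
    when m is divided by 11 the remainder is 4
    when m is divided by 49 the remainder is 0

The moduli are pairwise coprime; N = 8·43·11·49 = 185416.
N/8 = 23177; 23177 ≡ 1 (mod 8), inverse 1.
N/43 = 4312; 4312 ≡ 12 (mod 43); 12·18 ≡ 1, so inverse 18.
N/11 = 16856; 16856 ≡ 4 (mod 11); 4·3 ≡ 1, so inverse 3.
N/49 = 3784; 3784 ≡ 11 (mod 49); 11·9 ≡ 1, so inverse 9.
m ≡ 0·23177·1 + 17·4312·18 + 4·16856·3 + 0·3784·9 = 1521744.
1521744 mod 185416 = 38416.

38416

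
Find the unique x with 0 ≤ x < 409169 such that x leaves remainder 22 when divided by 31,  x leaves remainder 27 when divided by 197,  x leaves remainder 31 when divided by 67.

105422

The moduli are pairwise coprime; N = 31·197·67 = 409169.
N/31 = 13199; 13199 ≡ 24 (mod 31); 24·22 ≡ 1, so inverse 22.
N/197 = 2077; 2077 ≡ 107 (mod 197); 107·116 ≡ 1, so inverse 116.
N/67 = 6107; 6107 ≡ 10 (mod 67); 10·47 ≡ 1, so inverse 47.
x ≡ 22·13199·22 + 27·2077·116 + 31·6107·47 = 21791379.
21791379 mod 409169 = 105422.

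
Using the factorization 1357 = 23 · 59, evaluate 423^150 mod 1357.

418

Mod 23: 423 ≡ 9; by Fermat, exponent reduces to 150 mod 22 = 18; 9^18 ≡ 4 (mod 23).
Mod 59: 423 ≡ 10; by Fermat, exponent reduces to 150 mod 58 = 34; 10^34 ≡ 5 (mod 59).
Combine by CRT: x ≡ 4 (mod 23), x ≡ 5 (mod 59) ⇒ x ≡ 418 (mod 1357).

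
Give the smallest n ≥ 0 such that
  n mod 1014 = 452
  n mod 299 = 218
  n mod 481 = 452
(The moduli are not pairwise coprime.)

488186

Combine the congruences pairwise.
gcd(1014, 299) = 13 and 13 | (218 − 452), so the pair is consistent; merging gives n ≡ 21746 (mod 23322), where 23322 = lcm(1014, 299).
gcd(23322, 481) = 13 and 13 | (452 − 21746), so the pair is consistent; merging gives n ≡ 488186 (mod 862914), where 862914 = lcm(23322, 481).
The solution is unique modulo lcm(1014, 299, 481) = 862914.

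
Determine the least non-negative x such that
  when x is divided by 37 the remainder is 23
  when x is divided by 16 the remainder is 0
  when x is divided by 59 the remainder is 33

800

The moduli are pairwise coprime; N = 37·16·59 = 34928.
N/37 = 944; 944 ≡ 19 (mod 37); 19·2 ≡ 1, so inverse 2.
N/16 = 2183; 2183 ≡ 7 (mod 16); 7·7 ≡ 1, so inverse 7.
N/59 = 592; 592 ≡ 2 (mod 59); 2·30 ≡ 1, so inverse 30.
x ≡ 23·944·2 + 0·2183·7 + 33·592·30 = 629504.
629504 mod 34928 = 800.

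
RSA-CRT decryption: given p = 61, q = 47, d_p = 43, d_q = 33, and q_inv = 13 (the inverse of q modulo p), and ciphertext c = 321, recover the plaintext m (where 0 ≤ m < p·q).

483

m₁ = c^(d_p) mod p: c ≡ 16 (mod 61), and 16^43 mod 61 = 56.
m₂ = c^(d_q) mod q: c ≡ 39 (mod 47), and 39^33 mod 47 = 13.
h = q_inv·(m₁ − m₂) mod p = 13·(56 − 13) mod 61 = 10.
m = m₂ + h·q = 13 + 10·47 = 483.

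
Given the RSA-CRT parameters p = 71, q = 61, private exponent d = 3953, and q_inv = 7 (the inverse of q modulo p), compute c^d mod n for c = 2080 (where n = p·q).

2963

d_p = d mod (p−1) = 3953 mod 70 = 33; d_q = d mod (q−1) = 53.
m₁ = c^(d_p) mod p: c ≡ 21 (mod 71), and 21^33 mod 71 = 52.
m₂ = c^(d_q) mod q: c ≡ 6 (mod 61), and 6^53 mod 61 = 35.
h = q_inv·(m₁ − m₂) mod p = 7·(52 − 35) mod 71 = 48.
m = m₂ + h·q = 35 + 48·61 = 2963.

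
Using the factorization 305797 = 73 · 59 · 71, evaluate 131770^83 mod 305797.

Mod 73: 131770 ≡ 5; by Fermat, exponent reduces to 83 mod 72 = 11; 5^11 ≡ 31 (mod 73).
Mod 59: 131770 ≡ 23; by Fermat, exponent reduces to 83 mod 58 = 25; 23^25 ≡ 44 (mod 59).
Mod 71: 131770 ≡ 65; by Fermat, exponent reduces to 83 mod 70 = 13; 65^13 ≡ 11 (mod 71).
Combine by CRT: x ≡ 31 (mod 73), x ≡ 44 (mod 59), x ≡ 11 (mod 71) ⇒ x ≡ 216987 (mod 305797).

216987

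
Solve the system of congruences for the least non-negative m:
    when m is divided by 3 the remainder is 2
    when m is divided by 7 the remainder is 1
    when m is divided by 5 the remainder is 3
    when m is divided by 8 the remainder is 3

323

From m ≡ 2 (mod 3) write m = 2 + 3t. Substituting into m ≡ 1 (mod 7) gives 3t ≡ 6 (mod 7), and since 3⁻¹ ≡ 5 (mod 7), t ≡ 2. Hence m ≡ 2 + 3·2 = 8 (mod 21).
From m ≡ 8 (mod 21) write m = 8 + 21t. Substituting into m ≡ 3 (mod 5) gives 21t ≡ 0 (mod 5), and since 1⁻¹ ≡ 1 (mod 5), t ≡ 0. Hence m ≡ 8 + 21·0 = 8 (mod 105).
From m ≡ 8 (mod 105) write m = 8 + 105t. Substituting into m ≡ 3 (mod 8) gives 105t ≡ 3 (mod 8), and since 1⁻¹ ≡ 1 (mod 8), t ≡ 3. Hence m ≡ 8 + 105·3 = 323 (mod 840).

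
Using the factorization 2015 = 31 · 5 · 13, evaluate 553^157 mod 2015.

553

Mod 31: 553 ≡ 26; by Fermat, exponent reduces to 157 mod 30 = 7; 26^7 ≡ 26 (mod 31).
Mod 5: 553 ≡ 3; by Fermat, exponent reduces to 157 mod 4 = 1; 3^1 ≡ 3 (mod 5).
Mod 13: 553 ≡ 7; by Fermat, exponent reduces to 157 mod 12 = 1; 7^1 ≡ 7 (mod 13).
Combine by CRT: x ≡ 26 (mod 31), x ≡ 3 (mod 5), x ≡ 7 (mod 13) ⇒ x ≡ 553 (mod 2015).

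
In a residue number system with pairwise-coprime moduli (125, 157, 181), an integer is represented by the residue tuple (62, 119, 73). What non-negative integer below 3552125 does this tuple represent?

From x ≡ 62 (mod 125) write x = 62 + 125t. Substituting into x ≡ 119 (mod 157) gives 125t ≡ 57 (mod 157), and since 125⁻¹ ≡ 103 (mod 157), t ≡ 62. Hence x ≡ 62 + 125·62 = 7812 (mod 19625).
From x ≡ 7812 (mod 19625) write x = 7812 + 19625t. Substituting into x ≡ 73 (mod 181) gives 19625t ≡ 44 (mod 181), and since 77⁻¹ ≡ 134 (mod 181), t ≡ 104. Hence x ≡ 7812 + 19625·104 = 2048812 (mod 3552125).

2048812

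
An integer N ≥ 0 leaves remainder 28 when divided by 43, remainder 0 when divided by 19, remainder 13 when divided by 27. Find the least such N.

931

The moduli are pairwise coprime; M = 43·19·27 = 22059.
M/43 = 513; 513 ≡ 40 (mod 43); 40·14 ≡ 1, so inverse 14.
M/19 = 1161; 1161 ≡ 2 (mod 19); 2·10 ≡ 1, so inverse 10.
M/27 = 817; 817 ≡ 7 (mod 27); 7·4 ≡ 1, so inverse 4.
N ≡ 28·513·14 + 0·1161·10 + 13·817·4 = 243580.
243580 mod 22059 = 931.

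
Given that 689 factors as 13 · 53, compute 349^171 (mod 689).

369

Mod 13: 349 ≡ 11; by Fermat, exponent reduces to 171 mod 12 = 3; 11^3 ≡ 5 (mod 13).
Mod 53: 349 ≡ 31; by Fermat, exponent reduces to 171 mod 52 = 15; 31^15 ≡ 51 (mod 53).
Combine by CRT: x ≡ 5 (mod 13), x ≡ 51 (mod 53) ⇒ x ≡ 369 (mod 689).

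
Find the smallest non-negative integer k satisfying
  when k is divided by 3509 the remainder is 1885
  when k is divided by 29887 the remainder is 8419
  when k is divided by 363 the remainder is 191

1114238

gcd(3509, 29887) = 121 and 121 | (8419 − 1885), so the pair is consistent; merging gives k ≡ 247515 (mod 866723), where 866723 = lcm(3509, 29887).
gcd(866723, 363) = 121 and 121 | (191 − 247515), so the pair is consistent; merging gives k ≡ 1114238 (mod 2600169), where 2600169 = lcm(866723, 363).
The solution is unique modulo lcm(3509, 29887, 363) = 2600169.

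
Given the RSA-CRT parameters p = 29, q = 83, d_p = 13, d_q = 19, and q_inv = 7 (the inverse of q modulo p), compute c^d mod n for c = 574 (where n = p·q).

2344

m₁ = c^(d_p) mod p: c ≡ 23 (mod 29), and 23^13 mod 29 = 24.
m₂ = c^(d_q) mod q: c ≡ 76 (mod 83), and 76^19 mod 83 = 20.
h = q_inv·(m₁ − m₂) mod p = 7·(24 − 20) mod 29 = 28.
m = m₂ + h·q = 20 + 28·83 = 2344.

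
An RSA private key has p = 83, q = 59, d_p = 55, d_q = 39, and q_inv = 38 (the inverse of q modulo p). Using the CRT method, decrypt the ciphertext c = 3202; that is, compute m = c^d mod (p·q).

m₁ = c^(d_p) mod p: c ≡ 48 (mod 83), and 48^55 mod 83 = 21.
m₂ = c^(d_q) mod q: c ≡ 16 (mod 59), and 16^39 mod 59 = 17.
h = q_inv·(m₁ − m₂) mod p = 38·(21 − 17) mod 83 = 69.
m = m₂ + h·q = 17 + 69·59 = 4088.

4088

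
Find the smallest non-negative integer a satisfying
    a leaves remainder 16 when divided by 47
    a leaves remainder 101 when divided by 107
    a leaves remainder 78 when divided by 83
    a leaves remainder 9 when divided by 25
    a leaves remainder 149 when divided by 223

From a ≡ 16 (mod 47) write a = 16 + 47t. Substituting into a ≡ 101 (mod 107) gives 47t ≡ 85 (mod 107), and since 47⁻¹ ≡ 41 (mod 107), t ≡ 61. Hence a ≡ 16 + 47·61 = 2883 (mod 5029).
From a ≡ 2883 (mod 5029) write a = 2883 + 5029t. Substituting into a ≡ 78 (mod 83) gives 5029t ≡ 17 (mod 83), and since 49⁻¹ ≡ 61 (mod 83), t ≡ 41. Hence a ≡ 2883 + 5029·41 = 209072 (mod 417407).
From a ≡ 209072 (mod 417407) write a = 209072 + 417407t. Substituting into a ≡ 9 (mod 25) gives 417407t ≡ 12 (mod 25), and since 7⁻¹ ≡ 18 (mod 25), t ≡ 16. Hence a ≡ 209072 + 417407·16 = 6887584 (mod 10435175).
From a ≡ 6887584 (mod 10435175) write a = 6887584 + 10435175t. Substituting into a ≡ 149 (mod 223) gives 10435175t ≡ 143 (mod 223), and since 113⁻¹ ≡ 75 (mod 223), t ≡ 21. Hence a ≡ 6887584 + 10435175·21 = 226026259 (mod 2327044025).

226026259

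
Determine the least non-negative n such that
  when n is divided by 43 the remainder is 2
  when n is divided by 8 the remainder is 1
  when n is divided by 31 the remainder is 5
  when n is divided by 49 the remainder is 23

The moduli are pairwise coprime; M = 43·8·31·49 = 522536.
M/43 = 12152; 12152 ≡ 26 (mod 43); 26·5 ≡ 1, so inverse 5.
M/8 = 65317; 65317 ≡ 5 (mod 8); 5·5 ≡ 1, so inverse 5.
M/31 = 16856; 16856 ≡ 23 (mod 31); 23·27 ≡ 1, so inverse 27.
M/49 = 10664; 10664 ≡ 31 (mod 49); 31·19 ≡ 1, so inverse 19.
n ≡ 2·12152·5 + 1·65317·5 + 5·16856·27 + 23·10664·19 = 7383833.
7383833 mod 522536 = 68329.

68329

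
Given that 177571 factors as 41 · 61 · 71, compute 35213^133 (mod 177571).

17319

Mod 41: 35213 ≡ 35; by Fermat, exponent reduces to 133 mod 40 = 13; 35^13 ≡ 17 (mod 41).
Mod 61: 35213 ≡ 16; by Fermat, exponent reduces to 133 mod 60 = 13; 16^13 ≡ 56 (mod 61).
Mod 71: 35213 ≡ 68; by Fermat, exponent reduces to 133 mod 70 = 63; 68^63 ≡ 66 (mod 71).
Combine by CRT: x ≡ 17 (mod 41), x ≡ 56 (mod 61), x ≡ 66 (mod 71) ⇒ x ≡ 17319 (mod 177571).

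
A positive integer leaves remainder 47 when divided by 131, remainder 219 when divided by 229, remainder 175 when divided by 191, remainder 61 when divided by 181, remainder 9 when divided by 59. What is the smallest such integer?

From x ≡ 47 (mod 131) write x = 47 + 131t. Substituting into x ≡ 219 (mod 229) gives 131t ≡ 172 (mod 229), and since 131⁻¹ ≡ 7 (mod 229), t ≡ 59. Hence x ≡ 47 + 131·59 = 7776 (mod 29999).
From x ≡ 7776 (mod 29999) write x = 7776 + 29999t. Substituting into x ≡ 175 (mod 191) gives 29999t ≡ 39 (mod 191), and since 12⁻¹ ≡ 16 (mod 191), t ≡ 51. Hence x ≡ 7776 + 29999·51 = 1537725 (mod 5729809).
From x ≡ 1537725 (mod 5729809) write x = 1537725 + 5729809t. Substituting into x ≡ 61 (mod 181) gives 5729809t ≡ 112 (mod 181), and since 73⁻¹ ≡ 62 (mod 181), t ≡ 66. Hence x ≡ 1537725 + 5729809·66 = 379705119 (mod 1037095429).
From x ≡ 379705119 (mod 1037095429) write x = 379705119 + 1037095429t. Substituting into x ≡ 9 (mod 59) gives 1037095429t ≡ 10 (mod 59), and since 37⁻¹ ≡ 8 (mod 59), t ≡ 21. Hence x ≡ 379705119 + 1037095429·21 = 22158709128 (mod 61188630311).

22158709128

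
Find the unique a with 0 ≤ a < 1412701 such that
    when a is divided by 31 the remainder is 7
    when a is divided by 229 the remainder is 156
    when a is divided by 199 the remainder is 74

543344

The moduli are pairwise coprime; N = 31·229·199 = 1412701.
N/31 = 45571; 45571 ≡ 1 (mod 31), inverse 1.
N/229 = 6169; 6169 ≡ 215 (mod 229); 215·49 ≡ 1, so inverse 49.
N/199 = 7099; 7099 ≡ 134 (mod 199); 134·150 ≡ 1, so inverse 150.
a ≡ 7·45571·1 + 156·6169·49 + 74·7099·150 = 126273733.
126273733 mod 1412701 = 543344.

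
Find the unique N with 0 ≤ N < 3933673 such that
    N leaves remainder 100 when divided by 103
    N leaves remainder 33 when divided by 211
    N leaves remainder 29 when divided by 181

The moduli are pairwise coprime; M = 103·211·181 = 3933673.
M/103 = 38191; 38191 ≡ 81 (mod 103); 81·14 ≡ 1, so inverse 14.
M/211 = 18643; 18643 ≡ 75 (mod 211); 75·166 ≡ 1, so inverse 166.
M/181 = 21733; 21733 ≡ 13 (mod 181); 13·14 ≡ 1, so inverse 14.
N ≡ 100·38191·14 + 33·18643·166 + 29·21733·14 = 164417352.
164417352 mod 3933673 = 3136759.

3136759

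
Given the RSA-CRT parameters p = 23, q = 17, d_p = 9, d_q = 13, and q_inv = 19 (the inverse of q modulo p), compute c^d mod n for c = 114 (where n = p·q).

252

m₁ = c^(d_p) mod p: c ≡ 22 (mod 23), and 22^9 mod 23 = 22.
m₂ = c^(d_q) mod q: c ≡ 12 (mod 17), and 12^13 mod 17 = 14.
h = q_inv·(m₁ − m₂) mod p = 19·(22 − 14) mod 23 = 14.
m = m₂ + h·q = 14 + 14·17 = 252.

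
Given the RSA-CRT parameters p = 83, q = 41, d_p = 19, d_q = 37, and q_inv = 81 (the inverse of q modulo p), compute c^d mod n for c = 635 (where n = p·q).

m₁ = c^(d_p) mod p: c ≡ 54 (mod 83), and 54^19 mod 83 = 47.
m₂ = c^(d_q) mod q: c ≡ 20 (mod 41), and 20^37 mod 41 = 33.
h = q_inv·(m₁ − m₂) mod p = 81·(47 − 33) mod 83 = 55.
m = m₂ + h·q = 33 + 55·41 = 2288.

2288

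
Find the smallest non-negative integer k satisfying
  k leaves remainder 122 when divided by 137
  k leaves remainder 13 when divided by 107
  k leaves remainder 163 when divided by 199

1620421

From k ≡ 122 (mod 137) write k = 122 + 137t. Substituting into k ≡ 13 (mod 107) gives 137t ≡ 105 (mod 107), and since 30⁻¹ ≡ 25 (mod 107), t ≡ 57. Hence k ≡ 122 + 137·57 = 7931 (mod 14659).
From k ≡ 7931 (mod 14659) write k = 7931 + 14659t. Substituting into k ≡ 163 (mod 199) gives 14659t ≡ 192 (mod 199), and since 132⁻¹ ≡ 98 (mod 199), t ≡ 110. Hence k ≡ 7931 + 14659·110 = 1620421 (mod 2917141).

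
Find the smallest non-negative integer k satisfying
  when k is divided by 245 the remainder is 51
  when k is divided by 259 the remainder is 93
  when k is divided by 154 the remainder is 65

Combine the congruences pairwise.
gcd(245, 259) = 7 and 7 | (93 − 51), so the pair is consistent; merging gives k ≡ 8381 (mod 9065), where 9065 = lcm(245, 259).
gcd(9065, 154) = 7 and 7 | (65 − 8381), so the pair is consistent; merging gives k ≡ 8381 (mod 199430), where 199430 = lcm(9065, 154).
The solution is unique modulo lcm(245, 259, 154) = 199430.

8381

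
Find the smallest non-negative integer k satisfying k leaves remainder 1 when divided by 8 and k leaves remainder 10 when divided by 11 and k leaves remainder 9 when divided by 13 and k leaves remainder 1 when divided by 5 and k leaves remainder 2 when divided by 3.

From k ≡ 1 (mod 8) write k = 1 + 8t. Substituting into k ≡ 10 (mod 11) gives 8t ≡ 9 (mod 11), and since 8⁻¹ ≡ 7 (mod 11), t ≡ 8. Hence k ≡ 1 + 8·8 = 65 (mod 88).
From k ≡ 65 (mod 88) write k = 65 + 88t. Substituting into k ≡ 9 (mod 13) gives 88t ≡ 9 (mod 13), and since 10⁻¹ ≡ 4 (mod 13), t ≡ 10. Hence k ≡ 65 + 88·10 = 945 (mod 1144).
From k ≡ 945 (mod 1144) write k = 945 + 1144t. Substituting into k ≡ 1 (mod 5) gives 1144t ≡ 1 (mod 5), and since 4⁻¹ ≡ 4 (mod 5), t ≡ 4. Hence k ≡ 945 + 1144·4 = 5521 (mod 5720).
From k ≡ 5521 (mod 5720) write k = 5521 + 5720t. Substituting into k ≡ 2 (mod 3) gives 5720t ≡ 1 (mod 3), and since 2⁻¹ ≡ 2 (mod 3), t ≡ 2. Hence k ≡ 5521 + 5720·2 = 16961 (mod 17160).

16961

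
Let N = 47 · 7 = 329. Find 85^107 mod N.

22

Mod 47: 85 ≡ 38; by Fermat, exponent reduces to 107 mod 46 = 15; 38^15 ≡ 22 (mod 47).
Mod 7: 85 ≡ 1; by Fermat, exponent reduces to 107 mod 6 = 5; 1^5 ≡ 1 (mod 7).
Combine by CRT: x ≡ 22 (mod 47), x ≡ 1 (mod 7) ⇒ x ≡ 22 (mod 329).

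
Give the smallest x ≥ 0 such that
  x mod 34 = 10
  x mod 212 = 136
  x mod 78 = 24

gcd(34, 212) = 2 and 2 | (136 − 10), so the pair is consistent; merging gives x ≡ 3104 (mod 3604), where 3604 = lcm(34, 212).
gcd(3604, 78) = 2 and 2 | (24 − 3104), so the pair is consistent; merging gives x ≡ 82392 (mod 140556), where 140556 = lcm(3604, 78).
The solution is unique modulo lcm(34, 212, 78) = 140556.

82392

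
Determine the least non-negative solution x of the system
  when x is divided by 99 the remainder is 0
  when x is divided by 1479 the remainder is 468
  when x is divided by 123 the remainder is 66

408672

Combine the congruences pairwise.
gcd(99, 1479) = 3 and 3 | (468 − 0), so the pair is consistent; merging gives x ≡ 18216 (mod 48807), where 48807 = lcm(99, 1479).
gcd(48807, 123) = 3 and 3 | (66 − 18216), so the pair is consistent; merging gives x ≡ 408672 (mod 2001087), where 2001087 = lcm(48807, 123).
The solution is unique modulo lcm(99, 1479, 123) = 2001087.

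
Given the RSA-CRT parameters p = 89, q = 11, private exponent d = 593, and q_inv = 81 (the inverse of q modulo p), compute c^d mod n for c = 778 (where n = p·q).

787

d_p = d mod (p−1) = 593 mod 88 = 65; d_q = d mod (q−1) = 3.
m₁ = c^(d_p) mod p: c ≡ 66 (mod 89), and 66^65 mod 89 = 75.
m₂ = c^(d_q) mod q: c ≡ 8 (mod 11), and 8^3 mod 11 = 6.
h = q_inv·(m₁ − m₂) mod p = 81·(75 − 6) mod 89 = 71.
m = m₂ + h·q = 6 + 71·11 = 787.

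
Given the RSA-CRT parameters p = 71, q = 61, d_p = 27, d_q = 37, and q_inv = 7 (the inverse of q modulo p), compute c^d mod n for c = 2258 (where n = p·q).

m₁ = c^(d_p) mod p: c ≡ 57 (mod 71), and 57^27 mod 71 = 54.
m₂ = c^(d_q) mod q: c ≡ 1 (mod 61), and 1^37 mod 61 = 1.
h = q_inv·(m₁ − m₂) mod p = 7·(54 − 1) mod 71 = 16.
m = m₂ + h·q = 1 + 16·61 = 977.

977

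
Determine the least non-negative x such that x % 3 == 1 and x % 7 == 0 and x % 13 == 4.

238

The moduli are pairwise coprime; N = 3·7·13 = 273.
N/3 = 91; 91 ≡ 1 (mod 3), inverse 1.
N/7 = 39; 39 ≡ 4 (mod 7); 4·2 ≡ 1, so inverse 2.
N/13 = 21; 21 ≡ 8 (mod 13); 8·5 ≡ 1, so inverse 5.
x ≡ 1·91·1 + 0·39·2 + 4·21·5 = 511.
511 mod 273 = 238.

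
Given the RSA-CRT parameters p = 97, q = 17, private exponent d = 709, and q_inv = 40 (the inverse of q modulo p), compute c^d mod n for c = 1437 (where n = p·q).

671

d_p = d mod (p−1) = 709 mod 96 = 37; d_q = d mod (q−1) = 5.
m₁ = c^(d_p) mod p: c ≡ 79 (mod 97), and 79^37 mod 97 = 89.
m₂ = c^(d_q) mod q: c ≡ 9 (mod 17), and 9^5 mod 17 = 8.
h = q_inv·(m₁ − m₂) mod p = 40·(89 − 8) mod 97 = 39.
m = m₂ + h·q = 8 + 39·17 = 671.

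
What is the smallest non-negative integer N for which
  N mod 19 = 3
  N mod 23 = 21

136

Combine the congruences pairwise.
From N ≡ 3 (mod 19) write N = 3 + 19t. Substituting into N ≡ 21 (mod 23) gives 19t ≡ 18 (mod 23), and since 19⁻¹ ≡ 17 (mod 23), t ≡ 7. Hence N ≡ 3 + 19·7 = 136 (mod 437).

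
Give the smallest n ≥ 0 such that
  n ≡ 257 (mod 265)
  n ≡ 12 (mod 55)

Combine the congruences pairwise.
gcd(265, 55) = 5 and 5 | (12 − 257), so the pair is consistent; merging gives n ≡ 2377 (mod 2915), where 2915 = lcm(265, 55).
The solution is unique modulo lcm(265, 55) = 2915.

2377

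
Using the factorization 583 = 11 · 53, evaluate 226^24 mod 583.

328

Mod 11: 226 ≡ 6; by Fermat, exponent reduces to 24 mod 10 = 4; 6^4 ≡ 9 (mod 11).
Mod 53: 226 ≡ 14; 14^24 ≡ 10 (mod 53).
Combine by CRT: x ≡ 9 (mod 11), x ≡ 10 (mod 53) ⇒ x ≡ 328 (mod 583).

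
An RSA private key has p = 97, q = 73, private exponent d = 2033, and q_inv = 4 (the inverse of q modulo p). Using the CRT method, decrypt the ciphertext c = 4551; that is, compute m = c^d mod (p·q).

1641

d_p = d mod (p−1) = 2033 mod 96 = 17; d_q = d mod (q−1) = 17.
m₁ = c^(d_p) mod p: c ≡ 89 (mod 97), and 89^17 mod 97 = 89.
m₂ = c^(d_q) mod q: c ≡ 25 (mod 73), and 25^17 mod 73 = 35.
h = q_inv·(m₁ − m₂) mod p = 4·(89 − 35) mod 97 = 22.
m = m₂ + h·q = 35 + 22·73 = 1641.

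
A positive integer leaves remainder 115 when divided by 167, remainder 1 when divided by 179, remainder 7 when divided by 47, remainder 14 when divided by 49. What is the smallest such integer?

49100954

Combine the congruences pairwise.
From N ≡ 115 (mod 167) write N = 115 + 167t. Substituting into N ≡ 1 (mod 179) gives 167t ≡ 65 (mod 179), and since 167⁻¹ ≡ 164 (mod 179), t ≡ 99. Hence N ≡ 115 + 167·99 = 16648 (mod 29893).
From N ≡ 16648 (mod 29893) write N = 16648 + 29893t. Substituting into N ≡ 7 (mod 47) gives 29893t ≡ 44 (mod 47), and since 1⁻¹ ≡ 1 (mod 47), t ≡ 44. Hence N ≡ 16648 + 29893·44 = 1331940 (mod 1404971).
From N ≡ 1331940 (mod 1404971) write N = 1331940 + 1404971t. Substituting into N ≡ 14 (mod 49) gives 1404971t ≡ 41 (mod 49), and since 43⁻¹ ≡ 8 (mod 49), t ≡ 34. Hence N ≡ 1331940 + 1404971·34 = 49100954 (mod 68843579).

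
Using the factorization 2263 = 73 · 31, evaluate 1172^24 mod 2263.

Mod 73: 1172 ≡ 4; 4^24 ≡ 8 (mod 73).
Mod 31: 1172 ≡ 25; 25^24 ≡ 1 (mod 31).
Combine by CRT: x ≡ 8 (mod 73), x ≡ 1 (mod 31) ⇒ x ≡ 373 (mod 2263).

373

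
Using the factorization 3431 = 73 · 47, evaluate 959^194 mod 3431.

1414

Mod 73: 959 ≡ 10; by Fermat, exponent reduces to 194 mod 72 = 50; 10^50 ≡ 27 (mod 73).
Mod 47: 959 ≡ 19; by Fermat, exponent reduces to 194 mod 46 = 10; 19^10 ≡ 4 (mod 47).
Combine by CRT: x ≡ 27 (mod 73), x ≡ 4 (mod 47) ⇒ x ≡ 1414 (mod 3431).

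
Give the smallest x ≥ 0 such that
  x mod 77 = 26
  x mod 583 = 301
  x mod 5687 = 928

2019813

gcd(77, 583) = 11 and 11 | (301 − 26), so the pair is consistent; merging gives x ≡ 3799 (mod 4081), where 4081 = lcm(77, 583).
gcd(4081, 5687) = 11 and 11 | (928 − 3799), so the pair is consistent; merging gives x ≡ 2019813 (mod 2109877), where 2109877 = lcm(4081, 5687).
The solution is unique modulo lcm(77, 583, 5687) = 2109877.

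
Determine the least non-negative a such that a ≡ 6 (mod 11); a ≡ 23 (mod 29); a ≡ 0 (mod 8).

From a ≡ 6 (mod 11) write a = 6 + 11t. Substituting into a ≡ 23 (mod 29) gives 11t ≡ 17 (mod 29), and since 11⁻¹ ≡ 8 (mod 29), t ≡ 20. Hence a ≡ 6 + 11·20 = 226 (mod 319).
From a ≡ 226 (mod 319) write a = 226 + 319t. Substituting into a ≡ 0 (mod 8) gives 319t ≡ 6 (mod 8), and since 7⁻¹ ≡ 7 (mod 8), t ≡ 2. Hence a ≡ 226 + 319·2 = 864 (mod 2552).

864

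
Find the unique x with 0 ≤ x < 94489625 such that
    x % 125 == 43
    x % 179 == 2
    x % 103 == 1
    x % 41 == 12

19901043

The moduli are pairwise coprime; N = 125·179·103·41 = 94489625.
N/125 = 755917; 755917 ≡ 42 (mod 125); 42·3 ≡ 1, so inverse 3.
N/179 = 527875; 527875 ≡ 4 (mod 179); 4·45 ≡ 1, so inverse 45.
N/103 = 917375; 917375 ≡ 57 (mod 103); 57·47 ≡ 1, so inverse 47.
N/41 = 2304625; 2304625 ≡ 15 (mod 41); 15·11 ≡ 1, so inverse 11.
x ≡ 43·755917·3 + 2·527875·45 + 1·917375·47 + 12·2304625·11 = 492349168.
492349168 mod 94489625 = 19901043.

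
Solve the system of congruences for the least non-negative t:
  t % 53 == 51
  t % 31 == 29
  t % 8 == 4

From t ≡ 51 (mod 53) write t = 51 + 53s. Substituting into t ≡ 29 (mod 31) gives 53s ≡ 9 (mod 31), and since 22⁻¹ ≡ 24 (mod 31), s ≡ 30. Hence t ≡ 51 + 53·30 = 1641 (mod 1643).
From t ≡ 1641 (mod 1643) write t = 1641 + 1643s. Substituting into t ≡ 4 (mod 8) gives 1643s ≡ 3 (mod 8), and since 3⁻¹ ≡ 3 (mod 8), s ≡ 1. Hence t ≡ 1641 + 1643·1 = 3284 (mod 13144).

3284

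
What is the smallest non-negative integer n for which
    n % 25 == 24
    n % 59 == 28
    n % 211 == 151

The moduli are pairwise coprime; M = 25·59·211 = 311225.
M/25 = 12449; 12449 ≡ 24 (mod 25); 24·24 ≡ 1, so inverse 24.
M/59 = 5275; 5275 ≡ 24 (mod 59); 24·32 ≡ 1, so inverse 32.
M/211 = 1475; 1475 ≡ 209 (mod 211); 209·105 ≡ 1, so inverse 105.
n ≡ 24·12449·24 + 28·5275·32 + 151·1475·105 = 35283149.
35283149 mod 311225 = 114724.

114724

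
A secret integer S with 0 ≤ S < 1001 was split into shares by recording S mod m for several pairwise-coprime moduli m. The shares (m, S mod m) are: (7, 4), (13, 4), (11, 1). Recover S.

914

From S ≡ 4 (mod 7) write S = 4 + 7t. Substituting into S ≡ 4 (mod 13) gives 7t ≡ 0 (mod 13), and since 7⁻¹ ≡ 2 (mod 13), t ≡ 0. Hence S ≡ 4 + 7·0 = 4 (mod 91).
From S ≡ 4 (mod 91) write S = 4 + 91t. Substituting into S ≡ 1 (mod 11) gives 91t ≡ 8 (mod 11), and since 3⁻¹ ≡ 4 (mod 11), t ≡ 10. Hence S ≡ 4 + 91·10 = 914 (mod 1001).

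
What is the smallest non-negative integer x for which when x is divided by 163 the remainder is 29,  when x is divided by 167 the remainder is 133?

23012

From x ≡ 29 (mod 163) write x = 29 + 163t. Substituting into x ≡ 133 (mod 167) gives 163t ≡ 104 (mod 167), and since 163⁻¹ ≡ 125 (mod 167), t ≡ 141. Hence x ≡ 29 + 163·141 = 23012 (mod 27221).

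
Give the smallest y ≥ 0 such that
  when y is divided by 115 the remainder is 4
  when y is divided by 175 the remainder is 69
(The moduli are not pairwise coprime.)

gcd(115, 175) = 5 and 5 | (69 − 4), so the pair is consistent; merging gives y ≡ 3569 (mod 4025), where 4025 = lcm(115, 175).
The solution is unique modulo lcm(115, 175) = 4025.

3569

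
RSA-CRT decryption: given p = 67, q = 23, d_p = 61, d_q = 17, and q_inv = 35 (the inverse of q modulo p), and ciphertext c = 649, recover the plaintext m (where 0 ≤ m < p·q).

m₁ = c^(d_p) mod p: c ≡ 46 (mod 67), and 46^61 mod 67 = 41.
m₂ = c^(d_q) mod q: c ≡ 5 (mod 23), and 5^17 mod 23 = 15.
h = q_inv·(m₁ − m₂) mod p = 35·(41 − 15) mod 67 = 39.
m = m₂ + h·q = 15 + 39·23 = 912.

912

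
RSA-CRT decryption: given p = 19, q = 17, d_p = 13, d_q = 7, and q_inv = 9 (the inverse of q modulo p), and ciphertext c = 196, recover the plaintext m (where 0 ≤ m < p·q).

m₁ = c^(d_p) mod p: c ≡ 6 (mod 19), and 6^13 mod 19 = 4.
m₂ = c^(d_q) mod q: c ≡ 9 (mod 17), and 9^7 mod 17 = 2.
h = q_inv·(m₁ − m₂) mod p = 9·(4 − 2) mod 19 = 18.
m = m₂ + h·q = 2 + 18·17 = 308.

308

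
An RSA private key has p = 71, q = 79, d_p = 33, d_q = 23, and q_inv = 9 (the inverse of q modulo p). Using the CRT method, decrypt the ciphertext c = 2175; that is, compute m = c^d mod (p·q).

3243

m₁ = c^(d_p) mod p: c ≡ 45 (mod 71), and 45^33 mod 71 = 48.
m₂ = c^(d_q) mod q: c ≡ 42 (mod 79), and 42^23 mod 79 = 4.
h = q_inv·(m₁ − m₂) mod p = 9·(48 − 4) mod 71 = 41.
m = m₂ + h·q = 4 + 41·79 = 3243.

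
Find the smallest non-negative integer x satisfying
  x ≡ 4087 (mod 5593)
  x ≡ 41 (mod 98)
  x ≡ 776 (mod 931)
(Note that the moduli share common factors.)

1077943

gcd(5593, 98) = 7 and 7 | (41 − 4087), so the pair is consistent; merging gives x ≡ 60017 (mod 78302), where 78302 = lcm(5593, 98).
gcd(78302, 931) = 49 and 49 | (776 − 60017), so the pair is consistent; merging gives x ≡ 1077943 (mod 1487738), where 1487738 = lcm(78302, 931).
The solution is unique modulo lcm(5593, 98, 931) = 1487738.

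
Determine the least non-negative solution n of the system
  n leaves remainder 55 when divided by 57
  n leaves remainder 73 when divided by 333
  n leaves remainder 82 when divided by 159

Combine the congruences pairwise.
gcd(57, 333) = 3 and 3 | (73 − 55), so the pair is consistent; merging gives n ≡ 739 (mod 6327), where 6327 = lcm(57, 333).
gcd(6327, 159) = 3 and 3 | (82 − 739), so the pair is consistent; merging gives n ≡ 279127 (mod 335331), where 335331 = lcm(6327, 159).
The solution is unique modulo lcm(57, 333, 159) = 335331.

279127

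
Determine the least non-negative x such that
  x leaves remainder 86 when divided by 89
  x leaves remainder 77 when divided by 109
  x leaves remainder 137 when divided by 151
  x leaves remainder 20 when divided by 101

From x ≡ 86 (mod 89) write x = 86 + 89t. Substituting into x ≡ 77 (mod 109) gives 89t ≡ 100 (mod 109), and since 89⁻¹ ≡ 49 (mod 109), t ≡ 104. Hence x ≡ 86 + 89·104 = 9342 (mod 9701).
From x ≡ 9342 (mod 9701) write x = 9342 + 9701t. Substituting into x ≡ 137 (mod 151) gives 9701t ≡ 6 (mod 151), and since 37⁻¹ ≡ 49 (mod 151), t ≡ 143. Hence x ≡ 9342 + 9701·143 = 1396585 (mod 1464851).
From x ≡ 1396585 (mod 1464851) write x = 1396585 + 1464851t. Substituting into x ≡ 20 (mod 101) gives 1464851t ≡ 63 (mod 101), and since 48⁻¹ ≡ 40 (mod 101), t ≡ 96. Hence x ≡ 1396585 + 1464851·96 = 142022281 (mod 147949951).

142022281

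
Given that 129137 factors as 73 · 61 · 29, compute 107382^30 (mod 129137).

71249

Mod 73: 107382 ≡ 72; 72^30 ≡ 1 (mod 73).
Mod 61: 107382 ≡ 22; 22^30 ≡ 1 (mod 61).
Mod 29: 107382 ≡ 24; by Fermat, exponent reduces to 30 mod 28 = 2; 24^2 ≡ 25 (mod 29).
Combine by CRT: x ≡ 1 (mod 73), x ≡ 1 (mod 61), x ≡ 25 (mod 29) ⇒ x ≡ 71249 (mod 129137).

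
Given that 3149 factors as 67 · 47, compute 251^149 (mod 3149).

Mod 67: 251 ≡ 50; by Fermat, exponent reduces to 149 mod 66 = 17; 50^17 ≡ 34 (mod 67).
Mod 47: 251 ≡ 16; by Fermat, exponent reduces to 149 mod 46 = 11; 16^11 ≡ 12 (mod 47).
Combine by CRT: x ≡ 34 (mod 67), x ≡ 12 (mod 47) ⇒ x ≡ 905 (mod 3149).

905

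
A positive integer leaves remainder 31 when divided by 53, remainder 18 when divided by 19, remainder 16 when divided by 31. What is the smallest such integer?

From a ≡ 31 (mod 53) write a = 31 + 53t. Substituting into a ≡ 18 (mod 19) gives 53t ≡ 6 (mod 19), and since 15⁻¹ ≡ 14 (mod 19), t ≡ 8. Hence a ≡ 31 + 53·8 = 455 (mod 1007).
From a ≡ 455 (mod 1007) write a = 455 + 1007t. Substituting into a ≡ 16 (mod 31) gives 1007t ≡ 26 (mod 31), and since 15⁻¹ ≡ 29 (mod 31), t ≡ 10. Hence a ≡ 455 + 1007·10 = 10525 (mod 31217).

10525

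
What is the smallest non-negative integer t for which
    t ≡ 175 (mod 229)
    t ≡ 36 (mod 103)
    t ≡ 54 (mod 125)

2284679

The moduli are pairwise coprime; N = 229·103·125 = 2948375.
N/229 = 12875; 12875 ≡ 51 (mod 229); 51·9 ≡ 1, so inverse 9.
N/103 = 28625; 28625 ≡ 94 (mod 103); 94·80 ≡ 1, so inverse 80.
N/125 = 23587; 23587 ≡ 87 (mod 125); 87·23 ≡ 1, so inverse 23.
t ≡ 175·12875·9 + 36·28625·80 + 54·23587·23 = 132013179.
132013179 mod 2948375 = 2284679.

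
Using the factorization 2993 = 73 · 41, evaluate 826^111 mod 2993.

Mod 73: 826 ≡ 23; by Fermat, exponent reduces to 111 mod 72 = 39; 23^39 ≡ 49 (mod 73).
Mod 41: 826 ≡ 6; by Fermat, exponent reduces to 111 mod 40 = 31; 6^31 ≡ 13 (mod 41).
Combine by CRT: x ≡ 49 (mod 73), x ≡ 13 (mod 41) ⇒ x ≡ 341 (mod 2993).

341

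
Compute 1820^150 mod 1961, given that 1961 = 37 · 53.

Mod 37: 1820 ≡ 7; by Fermat, exponent reduces to 150 mod 36 = 6; 7^6 ≡ 26 (mod 37).
Mod 53: 1820 ≡ 18; by Fermat, exponent reduces to 150 mod 52 = 46; 18^46 ≡ 40 (mod 53).
Combine by CRT: x ≡ 26 (mod 37), x ≡ 40 (mod 53) ⇒ x ≡ 729 (mod 1961).

729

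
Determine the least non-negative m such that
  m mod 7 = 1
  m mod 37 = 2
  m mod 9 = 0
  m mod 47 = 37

The moduli are pairwise coprime; N = 7·37·9·47 = 109557.
N/7 = 15651; 15651 ≡ 6 (mod 7); 6·6 ≡ 1, so inverse 6.
N/37 = 2961; 2961 ≡ 1 (mod 37), inverse 1.
N/9 = 12173; 12173 ≡ 5 (mod 9); 5·2 ≡ 1, so inverse 2.
N/47 = 2331; 2331 ≡ 28 (mod 47); 28·42 ≡ 1, so inverse 42.
m ≡ 1·15651·6 + 2·2961·1 + 0·12173·2 + 37·2331·42 = 3722202.
3722202 mod 109557 = 106821.

106821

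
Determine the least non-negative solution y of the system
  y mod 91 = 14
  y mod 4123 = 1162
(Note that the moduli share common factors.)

Combine the congruences pairwise.
gcd(91, 4123) = 7 and 7 | (1162 − 14), so the pair is consistent; merging gives y ≡ 46515 (mod 53599), where 53599 = lcm(91, 4123).
The solution is unique modulo lcm(91, 4123) = 53599.

46515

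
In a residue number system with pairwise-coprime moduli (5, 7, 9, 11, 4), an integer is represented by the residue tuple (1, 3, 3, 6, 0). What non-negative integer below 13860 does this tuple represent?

The moduli are pairwise coprime; N = 5·7·9·11·4 = 13860.
N/5 = 2772; 2772 ≡ 2 (mod 5); 2·3 ≡ 1, so inverse 3.
N/7 = 1980; 1980 ≡ 6 (mod 7); 6·6 ≡ 1, so inverse 6.
N/9 = 1540; 1540 ≡ 1 (mod 9), inverse 1.
N/11 = 1260; 1260 ≡ 6 (mod 11); 6·2 ≡ 1, so inverse 2.
N/4 = 3465; 3465 ≡ 1 (mod 4), inverse 1.
x ≡ 1·2772·3 + 3·1980·6 + 3·1540·1 + 6·1260·2 + 0·3465·1 = 63696.
63696 mod 13860 = 8256.

8256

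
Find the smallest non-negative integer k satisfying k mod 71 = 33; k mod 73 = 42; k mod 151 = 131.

The moduli are pairwise coprime; N = 71·73·151 = 782633.
N/71 = 11023; 11023 ≡ 18 (mod 71); 18·4 ≡ 1, so inverse 4.
N/73 = 10721; 10721 ≡ 63 (mod 73); 63·51 ≡ 1, so inverse 51.
N/151 = 5183; 5183 ≡ 49 (mod 151); 49·37 ≡ 1, so inverse 37.
k ≡ 33·11023·4 + 42·10721·51 + 131·5183·37 = 49541419.
49541419 mod 782633 = 235540.

235540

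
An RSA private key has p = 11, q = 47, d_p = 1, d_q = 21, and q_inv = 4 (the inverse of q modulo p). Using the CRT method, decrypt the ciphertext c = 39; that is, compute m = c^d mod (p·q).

105

m₁ = c^(d_p) mod p: c ≡ 6 (mod 11), and 6^1 mod 11 = 6.
m₂ = c^(d_q) mod q: c ≡ 39 (mod 47), and 39^21 mod 47 = 11.
h = q_inv·(m₁ − m₂) mod p = 4·(6 − 11) mod 11 = 2.
m = m₂ + h·q = 11 + 2·47 = 105.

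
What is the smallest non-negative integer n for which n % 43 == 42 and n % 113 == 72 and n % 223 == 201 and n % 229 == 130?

The moduli are pairwise coprime; M = 43·113·223·229 = 248134553.
M/43 = 5770571; 5770571 ≡ 14 (mod 43); 14·40 ≡ 1, so inverse 40.
M/113 = 2195881; 2195881 ≡ 65 (mod 113); 65·40 ≡ 1, so inverse 40.
M/223 = 1112711; 1112711 ≡ 164 (mod 223); 164·34 ≡ 1, so inverse 34.
M/229 = 1083557; 1083557 ≡ 158 (mod 229); 158·129 ≡ 1, so inverse 129.
n ≡ 42·5770571·40 + 72·2195881·40 + 201·1112711·34 + 130·1083557·129 = 41794214424.
41794214424 mod 248134553 = 107609520.

107609520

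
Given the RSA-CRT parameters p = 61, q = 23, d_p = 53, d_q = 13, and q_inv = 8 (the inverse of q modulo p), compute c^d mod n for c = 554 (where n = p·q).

m₁ = c^(d_p) mod p: c ≡ 5 (mod 61), and 5^53 mod 61 = 19.
m₂ = c^(d_q) mod q: c ≡ 2 (mod 23), and 2^13 mod 23 = 4.
h = q_inv·(m₁ − m₂) mod p = 8·(19 − 4) mod 61 = 59.
m = m₂ + h·q = 4 + 59·23 = 1361.

1361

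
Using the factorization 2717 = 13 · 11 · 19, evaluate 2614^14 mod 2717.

729

Mod 13: 2614 ≡ 1; by Fermat, exponent reduces to 14 mod 12 = 2; 1^2 ≡ 1 (mod 13).
Mod 11: 2614 ≡ 7; by Fermat, exponent reduces to 14 mod 10 = 4; 7^4 ≡ 3 (mod 11).
Mod 19: 2614 ≡ 11; 11^14 ≡ 7 (mod 19).
Combine by CRT: x ≡ 1 (mod 13), x ≡ 3 (mod 11), x ≡ 7 (mod 19) ⇒ x ≡ 729 (mod 2717).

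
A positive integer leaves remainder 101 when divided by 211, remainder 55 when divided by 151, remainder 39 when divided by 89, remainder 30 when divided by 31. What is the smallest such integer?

From m ≡ 101 (mod 211) write m = 101 + 211t. Substituting into m ≡ 55 (mod 151) gives 211t ≡ 105 (mod 151), and since 60⁻¹ ≡ 73 (mod 151), t ≡ 115. Hence m ≡ 101 + 211·115 = 24366 (mod 31861).
From m ≡ 24366 (mod 31861) write m = 24366 + 31861t. Substituting into m ≡ 39 (mod 89) gives 31861t ≡ 59 (mod 89), and since 88⁻¹ ≡ 88 (mod 89), t ≡ 30. Hence m ≡ 24366 + 31861·30 = 980196 (mod 2835629).
From m ≡ 980196 (mod 2835629) write m = 980196 + 2835629t. Substituting into m ≡ 30 (mod 31) gives 2835629t ≡ 23 (mod 31), and since 28⁻¹ ≡ 10 (mod 31), t ≡ 13. Hence m ≡ 980196 + 2835629·13 = 37843373 (mod 87904499).

37843373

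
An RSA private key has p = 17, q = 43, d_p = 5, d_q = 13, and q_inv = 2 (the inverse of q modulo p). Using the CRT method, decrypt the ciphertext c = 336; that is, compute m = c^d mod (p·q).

489

m₁ = c^(d_p) mod p: c ≡ 13 (mod 17), and 13^5 mod 17 = 13.
m₂ = c^(d_q) mod q: c ≡ 35 (mod 43), and 35^13 mod 43 = 16.
h = q_inv·(m₁ − m₂) mod p = 2·(13 − 16) mod 17 = 11.
m = m₂ + h·q = 16 + 11·43 = 489.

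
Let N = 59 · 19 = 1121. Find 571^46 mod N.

20

Mod 59: 571 ≡ 40; 40^46 ≡ 20 (mod 59).
Mod 19: 571 ≡ 1; by Fermat, exponent reduces to 46 mod 18 = 10; 1^10 ≡ 1 (mod 19).
Combine by CRT: x ≡ 20 (mod 59), x ≡ 1 (mod 19) ⇒ x ≡ 20 (mod 1121).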